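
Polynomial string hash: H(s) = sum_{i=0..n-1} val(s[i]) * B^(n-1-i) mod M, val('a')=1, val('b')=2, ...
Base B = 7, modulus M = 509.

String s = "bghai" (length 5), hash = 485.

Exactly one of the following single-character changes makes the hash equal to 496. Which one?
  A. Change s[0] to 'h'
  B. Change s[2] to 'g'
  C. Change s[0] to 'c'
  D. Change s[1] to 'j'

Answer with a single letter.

Answer: D

Derivation:
Option A: s[0]='b'->'h', delta=(8-2)*7^4 mod 509 = 154, hash=485+154 mod 509 = 130
Option B: s[2]='h'->'g', delta=(7-8)*7^2 mod 509 = 460, hash=485+460 mod 509 = 436
Option C: s[0]='b'->'c', delta=(3-2)*7^4 mod 509 = 365, hash=485+365 mod 509 = 341
Option D: s[1]='g'->'j', delta=(10-7)*7^3 mod 509 = 11, hash=485+11 mod 509 = 496 <-- target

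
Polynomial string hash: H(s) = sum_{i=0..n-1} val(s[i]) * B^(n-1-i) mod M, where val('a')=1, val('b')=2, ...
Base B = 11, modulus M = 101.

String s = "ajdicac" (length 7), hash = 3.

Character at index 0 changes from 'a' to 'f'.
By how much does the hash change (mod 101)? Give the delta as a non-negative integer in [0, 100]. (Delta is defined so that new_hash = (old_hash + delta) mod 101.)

Delta formula: (val(new) - val(old)) * B^(n-1-k) mod M
  val('f') - val('a') = 6 - 1 = 5
  B^(n-1-k) = 11^6 mod 101 = 21
  Delta = 5 * 21 mod 101 = 4

Answer: 4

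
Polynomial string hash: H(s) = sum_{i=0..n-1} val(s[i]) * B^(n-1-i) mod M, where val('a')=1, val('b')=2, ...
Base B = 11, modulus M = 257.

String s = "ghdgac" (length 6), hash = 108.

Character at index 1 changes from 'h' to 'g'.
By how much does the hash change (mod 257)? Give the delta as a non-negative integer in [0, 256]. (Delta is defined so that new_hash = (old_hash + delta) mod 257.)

Delta formula: (val(new) - val(old)) * B^(n-1-k) mod M
  val('g') - val('h') = 7 - 8 = -1
  B^(n-1-k) = 11^4 mod 257 = 249
  Delta = -1 * 249 mod 257 = 8

Answer: 8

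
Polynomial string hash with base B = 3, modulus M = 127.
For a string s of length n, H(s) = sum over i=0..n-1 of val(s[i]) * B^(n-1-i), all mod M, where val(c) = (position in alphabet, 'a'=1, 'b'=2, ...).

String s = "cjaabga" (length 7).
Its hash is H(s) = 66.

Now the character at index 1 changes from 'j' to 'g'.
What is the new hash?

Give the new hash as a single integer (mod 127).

val('j') = 10, val('g') = 7
Position k = 1, exponent = n-1-k = 5
B^5 mod M = 3^5 mod 127 = 116
Delta = (7 - 10) * 116 mod 127 = 33
New hash = (66 + 33) mod 127 = 99

Answer: 99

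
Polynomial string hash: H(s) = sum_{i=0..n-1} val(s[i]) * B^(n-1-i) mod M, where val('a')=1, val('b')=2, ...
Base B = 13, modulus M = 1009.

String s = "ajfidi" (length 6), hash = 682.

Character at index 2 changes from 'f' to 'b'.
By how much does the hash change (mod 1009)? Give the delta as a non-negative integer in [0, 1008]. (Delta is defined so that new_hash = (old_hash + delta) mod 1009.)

Delta formula: (val(new) - val(old)) * B^(n-1-k) mod M
  val('b') - val('f') = 2 - 6 = -4
  B^(n-1-k) = 13^3 mod 1009 = 179
  Delta = -4 * 179 mod 1009 = 293

Answer: 293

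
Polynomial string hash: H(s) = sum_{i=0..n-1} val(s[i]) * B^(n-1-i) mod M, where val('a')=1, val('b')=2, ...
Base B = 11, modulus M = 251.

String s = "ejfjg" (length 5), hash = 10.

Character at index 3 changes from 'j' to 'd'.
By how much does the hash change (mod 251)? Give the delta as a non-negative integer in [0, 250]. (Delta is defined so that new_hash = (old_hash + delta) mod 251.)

Answer: 185

Derivation:
Delta formula: (val(new) - val(old)) * B^(n-1-k) mod M
  val('d') - val('j') = 4 - 10 = -6
  B^(n-1-k) = 11^1 mod 251 = 11
  Delta = -6 * 11 mod 251 = 185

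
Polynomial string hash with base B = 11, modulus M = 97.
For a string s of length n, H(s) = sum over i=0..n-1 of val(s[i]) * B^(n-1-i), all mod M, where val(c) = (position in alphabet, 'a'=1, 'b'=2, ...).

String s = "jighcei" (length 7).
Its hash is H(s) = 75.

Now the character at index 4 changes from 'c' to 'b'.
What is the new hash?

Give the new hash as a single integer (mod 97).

val('c') = 3, val('b') = 2
Position k = 4, exponent = n-1-k = 2
B^2 mod M = 11^2 mod 97 = 24
Delta = (2 - 3) * 24 mod 97 = 73
New hash = (75 + 73) mod 97 = 51

Answer: 51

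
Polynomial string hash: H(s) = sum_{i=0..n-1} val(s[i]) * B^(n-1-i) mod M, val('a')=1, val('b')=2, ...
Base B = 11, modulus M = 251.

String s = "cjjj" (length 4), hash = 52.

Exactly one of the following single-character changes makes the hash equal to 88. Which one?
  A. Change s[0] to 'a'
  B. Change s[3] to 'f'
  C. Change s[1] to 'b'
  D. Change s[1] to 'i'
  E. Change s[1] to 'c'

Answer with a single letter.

Answer: C

Derivation:
Option A: s[0]='c'->'a', delta=(1-3)*11^3 mod 251 = 99, hash=52+99 mod 251 = 151
Option B: s[3]='j'->'f', delta=(6-10)*11^0 mod 251 = 247, hash=52+247 mod 251 = 48
Option C: s[1]='j'->'b', delta=(2-10)*11^2 mod 251 = 36, hash=52+36 mod 251 = 88 <-- target
Option D: s[1]='j'->'i', delta=(9-10)*11^2 mod 251 = 130, hash=52+130 mod 251 = 182
Option E: s[1]='j'->'c', delta=(3-10)*11^2 mod 251 = 157, hash=52+157 mod 251 = 209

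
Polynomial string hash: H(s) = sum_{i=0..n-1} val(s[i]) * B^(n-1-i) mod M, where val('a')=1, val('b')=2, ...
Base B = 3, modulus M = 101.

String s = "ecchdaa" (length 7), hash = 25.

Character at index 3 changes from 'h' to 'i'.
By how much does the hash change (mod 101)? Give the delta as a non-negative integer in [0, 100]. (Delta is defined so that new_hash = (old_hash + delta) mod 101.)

Delta formula: (val(new) - val(old)) * B^(n-1-k) mod M
  val('i') - val('h') = 9 - 8 = 1
  B^(n-1-k) = 3^3 mod 101 = 27
  Delta = 1 * 27 mod 101 = 27

Answer: 27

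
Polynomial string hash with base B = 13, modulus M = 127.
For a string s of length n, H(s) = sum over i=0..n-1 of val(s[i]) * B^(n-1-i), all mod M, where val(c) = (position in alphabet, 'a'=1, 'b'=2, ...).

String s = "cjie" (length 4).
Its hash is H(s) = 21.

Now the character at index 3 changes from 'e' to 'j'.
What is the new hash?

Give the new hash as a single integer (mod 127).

Answer: 26

Derivation:
val('e') = 5, val('j') = 10
Position k = 3, exponent = n-1-k = 0
B^0 mod M = 13^0 mod 127 = 1
Delta = (10 - 5) * 1 mod 127 = 5
New hash = (21 + 5) mod 127 = 26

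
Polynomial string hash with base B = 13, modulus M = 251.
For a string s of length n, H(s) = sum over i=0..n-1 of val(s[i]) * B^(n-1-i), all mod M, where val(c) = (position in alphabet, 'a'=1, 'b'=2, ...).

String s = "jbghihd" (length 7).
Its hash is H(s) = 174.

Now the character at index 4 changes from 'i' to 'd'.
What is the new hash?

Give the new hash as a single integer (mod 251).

Answer: 82

Derivation:
val('i') = 9, val('d') = 4
Position k = 4, exponent = n-1-k = 2
B^2 mod M = 13^2 mod 251 = 169
Delta = (4 - 9) * 169 mod 251 = 159
New hash = (174 + 159) mod 251 = 82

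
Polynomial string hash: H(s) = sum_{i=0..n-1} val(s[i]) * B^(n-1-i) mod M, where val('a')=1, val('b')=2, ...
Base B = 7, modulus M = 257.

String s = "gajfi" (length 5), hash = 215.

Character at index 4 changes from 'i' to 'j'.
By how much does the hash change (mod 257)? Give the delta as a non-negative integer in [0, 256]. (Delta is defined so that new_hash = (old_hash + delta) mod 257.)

Delta formula: (val(new) - val(old)) * B^(n-1-k) mod M
  val('j') - val('i') = 10 - 9 = 1
  B^(n-1-k) = 7^0 mod 257 = 1
  Delta = 1 * 1 mod 257 = 1

Answer: 1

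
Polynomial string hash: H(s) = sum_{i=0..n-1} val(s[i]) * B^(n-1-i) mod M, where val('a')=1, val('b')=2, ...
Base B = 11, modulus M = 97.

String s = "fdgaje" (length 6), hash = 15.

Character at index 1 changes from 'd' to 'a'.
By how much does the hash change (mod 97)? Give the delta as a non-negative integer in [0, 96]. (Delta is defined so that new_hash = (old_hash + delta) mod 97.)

Answer: 18

Derivation:
Delta formula: (val(new) - val(old)) * B^(n-1-k) mod M
  val('a') - val('d') = 1 - 4 = -3
  B^(n-1-k) = 11^4 mod 97 = 91
  Delta = -3 * 91 mod 97 = 18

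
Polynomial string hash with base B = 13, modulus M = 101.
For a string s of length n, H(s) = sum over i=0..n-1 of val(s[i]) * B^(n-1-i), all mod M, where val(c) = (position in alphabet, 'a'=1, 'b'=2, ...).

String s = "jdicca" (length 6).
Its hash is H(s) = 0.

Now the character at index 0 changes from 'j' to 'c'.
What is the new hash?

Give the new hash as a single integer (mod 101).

Answer: 83

Derivation:
val('j') = 10, val('c') = 3
Position k = 0, exponent = n-1-k = 5
B^5 mod M = 13^5 mod 101 = 17
Delta = (3 - 10) * 17 mod 101 = 83
New hash = (0 + 83) mod 101 = 83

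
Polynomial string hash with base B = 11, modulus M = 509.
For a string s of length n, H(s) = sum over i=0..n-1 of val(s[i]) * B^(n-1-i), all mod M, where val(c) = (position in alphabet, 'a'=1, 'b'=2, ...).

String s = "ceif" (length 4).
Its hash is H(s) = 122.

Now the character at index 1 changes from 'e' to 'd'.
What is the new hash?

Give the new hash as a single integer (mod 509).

val('e') = 5, val('d') = 4
Position k = 1, exponent = n-1-k = 2
B^2 mod M = 11^2 mod 509 = 121
Delta = (4 - 5) * 121 mod 509 = 388
New hash = (122 + 388) mod 509 = 1

Answer: 1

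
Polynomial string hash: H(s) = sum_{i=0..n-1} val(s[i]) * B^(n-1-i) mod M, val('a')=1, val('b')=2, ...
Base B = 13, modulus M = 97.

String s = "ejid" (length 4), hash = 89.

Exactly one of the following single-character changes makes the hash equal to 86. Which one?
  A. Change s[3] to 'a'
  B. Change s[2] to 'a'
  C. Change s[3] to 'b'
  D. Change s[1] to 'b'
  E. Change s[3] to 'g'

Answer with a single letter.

Option A: s[3]='d'->'a', delta=(1-4)*13^0 mod 97 = 94, hash=89+94 mod 97 = 86 <-- target
Option B: s[2]='i'->'a', delta=(1-9)*13^1 mod 97 = 90, hash=89+90 mod 97 = 82
Option C: s[3]='d'->'b', delta=(2-4)*13^0 mod 97 = 95, hash=89+95 mod 97 = 87
Option D: s[1]='j'->'b', delta=(2-10)*13^2 mod 97 = 6, hash=89+6 mod 97 = 95
Option E: s[3]='d'->'g', delta=(7-4)*13^0 mod 97 = 3, hash=89+3 mod 97 = 92

Answer: A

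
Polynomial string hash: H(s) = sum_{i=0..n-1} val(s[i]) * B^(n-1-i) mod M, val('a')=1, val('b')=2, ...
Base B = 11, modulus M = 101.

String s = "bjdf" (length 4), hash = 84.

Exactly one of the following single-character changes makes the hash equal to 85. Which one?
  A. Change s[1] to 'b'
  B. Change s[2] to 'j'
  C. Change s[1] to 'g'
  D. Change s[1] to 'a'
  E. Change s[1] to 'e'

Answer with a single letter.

Answer: E

Derivation:
Option A: s[1]='j'->'b', delta=(2-10)*11^2 mod 101 = 42, hash=84+42 mod 101 = 25
Option B: s[2]='d'->'j', delta=(10-4)*11^1 mod 101 = 66, hash=84+66 mod 101 = 49
Option C: s[1]='j'->'g', delta=(7-10)*11^2 mod 101 = 41, hash=84+41 mod 101 = 24
Option D: s[1]='j'->'a', delta=(1-10)*11^2 mod 101 = 22, hash=84+22 mod 101 = 5
Option E: s[1]='j'->'e', delta=(5-10)*11^2 mod 101 = 1, hash=84+1 mod 101 = 85 <-- target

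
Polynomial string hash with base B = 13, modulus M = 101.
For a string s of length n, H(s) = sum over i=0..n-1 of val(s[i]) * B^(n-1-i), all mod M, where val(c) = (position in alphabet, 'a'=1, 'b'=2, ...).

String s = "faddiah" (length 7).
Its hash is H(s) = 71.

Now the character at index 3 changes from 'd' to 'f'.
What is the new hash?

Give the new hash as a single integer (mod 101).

Answer: 21

Derivation:
val('d') = 4, val('f') = 6
Position k = 3, exponent = n-1-k = 3
B^3 mod M = 13^3 mod 101 = 76
Delta = (6 - 4) * 76 mod 101 = 51
New hash = (71 + 51) mod 101 = 21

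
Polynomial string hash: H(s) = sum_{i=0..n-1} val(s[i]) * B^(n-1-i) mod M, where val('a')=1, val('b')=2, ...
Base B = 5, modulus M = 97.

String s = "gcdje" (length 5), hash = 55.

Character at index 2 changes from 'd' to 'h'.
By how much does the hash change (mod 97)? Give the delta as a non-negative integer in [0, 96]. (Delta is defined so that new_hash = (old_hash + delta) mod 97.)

Answer: 3

Derivation:
Delta formula: (val(new) - val(old)) * B^(n-1-k) mod M
  val('h') - val('d') = 8 - 4 = 4
  B^(n-1-k) = 5^2 mod 97 = 25
  Delta = 4 * 25 mod 97 = 3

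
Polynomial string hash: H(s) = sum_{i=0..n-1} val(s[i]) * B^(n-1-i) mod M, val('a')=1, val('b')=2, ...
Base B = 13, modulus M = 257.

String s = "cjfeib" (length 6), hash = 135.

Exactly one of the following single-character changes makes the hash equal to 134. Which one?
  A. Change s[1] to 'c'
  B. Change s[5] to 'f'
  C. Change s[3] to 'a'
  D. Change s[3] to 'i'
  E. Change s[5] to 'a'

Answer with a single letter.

Answer: E

Derivation:
Option A: s[1]='j'->'c', delta=(3-10)*13^4 mod 257 = 19, hash=135+19 mod 257 = 154
Option B: s[5]='b'->'f', delta=(6-2)*13^0 mod 257 = 4, hash=135+4 mod 257 = 139
Option C: s[3]='e'->'a', delta=(1-5)*13^2 mod 257 = 95, hash=135+95 mod 257 = 230
Option D: s[3]='e'->'i', delta=(9-5)*13^2 mod 257 = 162, hash=135+162 mod 257 = 40
Option E: s[5]='b'->'a', delta=(1-2)*13^0 mod 257 = 256, hash=135+256 mod 257 = 134 <-- target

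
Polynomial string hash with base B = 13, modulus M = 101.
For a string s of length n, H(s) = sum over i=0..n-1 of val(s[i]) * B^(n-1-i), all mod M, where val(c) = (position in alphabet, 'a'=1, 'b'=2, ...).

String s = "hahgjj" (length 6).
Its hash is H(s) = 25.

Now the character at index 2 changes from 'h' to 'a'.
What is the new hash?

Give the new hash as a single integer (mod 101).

val('h') = 8, val('a') = 1
Position k = 2, exponent = n-1-k = 3
B^3 mod M = 13^3 mod 101 = 76
Delta = (1 - 8) * 76 mod 101 = 74
New hash = (25 + 74) mod 101 = 99

Answer: 99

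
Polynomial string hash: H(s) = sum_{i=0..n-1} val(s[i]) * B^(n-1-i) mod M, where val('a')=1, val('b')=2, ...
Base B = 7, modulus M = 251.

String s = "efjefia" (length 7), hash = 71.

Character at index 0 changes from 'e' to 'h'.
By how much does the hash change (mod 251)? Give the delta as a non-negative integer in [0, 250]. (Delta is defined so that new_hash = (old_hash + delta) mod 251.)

Answer: 41

Derivation:
Delta formula: (val(new) - val(old)) * B^(n-1-k) mod M
  val('h') - val('e') = 8 - 5 = 3
  B^(n-1-k) = 7^6 mod 251 = 181
  Delta = 3 * 181 mod 251 = 41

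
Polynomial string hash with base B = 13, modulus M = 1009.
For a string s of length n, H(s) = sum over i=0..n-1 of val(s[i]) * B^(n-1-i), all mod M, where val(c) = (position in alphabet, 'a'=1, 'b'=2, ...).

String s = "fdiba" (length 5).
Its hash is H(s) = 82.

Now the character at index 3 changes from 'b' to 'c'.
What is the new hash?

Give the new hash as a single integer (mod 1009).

Answer: 95

Derivation:
val('b') = 2, val('c') = 3
Position k = 3, exponent = n-1-k = 1
B^1 mod M = 13^1 mod 1009 = 13
Delta = (3 - 2) * 13 mod 1009 = 13
New hash = (82 + 13) mod 1009 = 95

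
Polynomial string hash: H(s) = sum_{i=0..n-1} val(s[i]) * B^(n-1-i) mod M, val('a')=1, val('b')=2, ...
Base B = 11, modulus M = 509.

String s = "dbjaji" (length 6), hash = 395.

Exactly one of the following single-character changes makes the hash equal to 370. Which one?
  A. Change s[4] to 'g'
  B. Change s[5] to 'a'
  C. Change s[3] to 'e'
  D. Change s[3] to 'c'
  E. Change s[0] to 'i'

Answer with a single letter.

Option A: s[4]='j'->'g', delta=(7-10)*11^1 mod 509 = 476, hash=395+476 mod 509 = 362
Option B: s[5]='i'->'a', delta=(1-9)*11^0 mod 509 = 501, hash=395+501 mod 509 = 387
Option C: s[3]='a'->'e', delta=(5-1)*11^2 mod 509 = 484, hash=395+484 mod 509 = 370 <-- target
Option D: s[3]='a'->'c', delta=(3-1)*11^2 mod 509 = 242, hash=395+242 mod 509 = 128
Option E: s[0]='d'->'i', delta=(9-4)*11^5 mod 509 = 17, hash=395+17 mod 509 = 412

Answer: C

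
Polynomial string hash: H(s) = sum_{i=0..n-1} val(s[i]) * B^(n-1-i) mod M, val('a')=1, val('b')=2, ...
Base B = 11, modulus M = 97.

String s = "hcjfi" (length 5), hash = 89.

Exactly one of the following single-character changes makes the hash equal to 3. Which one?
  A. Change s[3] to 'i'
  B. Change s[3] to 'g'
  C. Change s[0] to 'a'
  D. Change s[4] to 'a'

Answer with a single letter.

Option A: s[3]='f'->'i', delta=(9-6)*11^1 mod 97 = 33, hash=89+33 mod 97 = 25
Option B: s[3]='f'->'g', delta=(7-6)*11^1 mod 97 = 11, hash=89+11 mod 97 = 3 <-- target
Option C: s[0]='h'->'a', delta=(1-8)*11^4 mod 97 = 42, hash=89+42 mod 97 = 34
Option D: s[4]='i'->'a', delta=(1-9)*11^0 mod 97 = 89, hash=89+89 mod 97 = 81

Answer: B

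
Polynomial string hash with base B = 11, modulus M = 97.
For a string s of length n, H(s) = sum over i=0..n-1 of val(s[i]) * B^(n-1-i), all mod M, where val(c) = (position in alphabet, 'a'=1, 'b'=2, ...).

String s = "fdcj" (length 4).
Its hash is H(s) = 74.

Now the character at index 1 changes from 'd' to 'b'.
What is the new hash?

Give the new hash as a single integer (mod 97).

Answer: 26

Derivation:
val('d') = 4, val('b') = 2
Position k = 1, exponent = n-1-k = 2
B^2 mod M = 11^2 mod 97 = 24
Delta = (2 - 4) * 24 mod 97 = 49
New hash = (74 + 49) mod 97 = 26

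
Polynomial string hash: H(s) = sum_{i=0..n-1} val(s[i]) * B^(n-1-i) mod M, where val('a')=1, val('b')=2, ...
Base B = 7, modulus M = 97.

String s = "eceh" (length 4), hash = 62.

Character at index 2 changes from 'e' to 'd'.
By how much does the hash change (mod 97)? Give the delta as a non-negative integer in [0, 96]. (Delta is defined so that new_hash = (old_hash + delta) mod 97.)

Answer: 90

Derivation:
Delta formula: (val(new) - val(old)) * B^(n-1-k) mod M
  val('d') - val('e') = 4 - 5 = -1
  B^(n-1-k) = 7^1 mod 97 = 7
  Delta = -1 * 7 mod 97 = 90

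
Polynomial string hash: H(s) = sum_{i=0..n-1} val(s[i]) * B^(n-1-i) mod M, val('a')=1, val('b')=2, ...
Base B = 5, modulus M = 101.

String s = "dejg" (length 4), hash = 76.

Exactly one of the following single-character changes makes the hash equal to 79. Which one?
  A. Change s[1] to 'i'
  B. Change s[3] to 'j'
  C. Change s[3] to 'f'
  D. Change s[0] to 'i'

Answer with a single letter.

Option A: s[1]='e'->'i', delta=(9-5)*5^2 mod 101 = 100, hash=76+100 mod 101 = 75
Option B: s[3]='g'->'j', delta=(10-7)*5^0 mod 101 = 3, hash=76+3 mod 101 = 79 <-- target
Option C: s[3]='g'->'f', delta=(6-7)*5^0 mod 101 = 100, hash=76+100 mod 101 = 75
Option D: s[0]='d'->'i', delta=(9-4)*5^3 mod 101 = 19, hash=76+19 mod 101 = 95

Answer: B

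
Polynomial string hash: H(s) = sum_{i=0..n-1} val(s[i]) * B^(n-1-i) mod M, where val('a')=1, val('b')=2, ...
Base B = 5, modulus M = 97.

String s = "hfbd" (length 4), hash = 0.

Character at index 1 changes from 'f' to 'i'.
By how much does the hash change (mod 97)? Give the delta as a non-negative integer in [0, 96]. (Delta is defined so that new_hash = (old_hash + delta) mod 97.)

Answer: 75

Derivation:
Delta formula: (val(new) - val(old)) * B^(n-1-k) mod M
  val('i') - val('f') = 9 - 6 = 3
  B^(n-1-k) = 5^2 mod 97 = 25
  Delta = 3 * 25 mod 97 = 75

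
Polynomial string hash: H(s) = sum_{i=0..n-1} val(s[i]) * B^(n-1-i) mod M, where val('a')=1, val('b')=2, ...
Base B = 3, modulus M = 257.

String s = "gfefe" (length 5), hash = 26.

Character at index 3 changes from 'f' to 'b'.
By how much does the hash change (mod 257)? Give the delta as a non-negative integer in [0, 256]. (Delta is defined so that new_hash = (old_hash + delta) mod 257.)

Delta formula: (val(new) - val(old)) * B^(n-1-k) mod M
  val('b') - val('f') = 2 - 6 = -4
  B^(n-1-k) = 3^1 mod 257 = 3
  Delta = -4 * 3 mod 257 = 245

Answer: 245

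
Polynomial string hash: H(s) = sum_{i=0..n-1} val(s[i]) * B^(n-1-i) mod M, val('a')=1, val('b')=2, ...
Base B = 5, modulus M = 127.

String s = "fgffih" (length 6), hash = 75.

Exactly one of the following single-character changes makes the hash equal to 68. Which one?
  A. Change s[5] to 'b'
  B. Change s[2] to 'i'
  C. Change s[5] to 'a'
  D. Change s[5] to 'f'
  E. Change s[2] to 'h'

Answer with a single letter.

Answer: C

Derivation:
Option A: s[5]='h'->'b', delta=(2-8)*5^0 mod 127 = 121, hash=75+121 mod 127 = 69
Option B: s[2]='f'->'i', delta=(9-6)*5^3 mod 127 = 121, hash=75+121 mod 127 = 69
Option C: s[5]='h'->'a', delta=(1-8)*5^0 mod 127 = 120, hash=75+120 mod 127 = 68 <-- target
Option D: s[5]='h'->'f', delta=(6-8)*5^0 mod 127 = 125, hash=75+125 mod 127 = 73
Option E: s[2]='f'->'h', delta=(8-6)*5^3 mod 127 = 123, hash=75+123 mod 127 = 71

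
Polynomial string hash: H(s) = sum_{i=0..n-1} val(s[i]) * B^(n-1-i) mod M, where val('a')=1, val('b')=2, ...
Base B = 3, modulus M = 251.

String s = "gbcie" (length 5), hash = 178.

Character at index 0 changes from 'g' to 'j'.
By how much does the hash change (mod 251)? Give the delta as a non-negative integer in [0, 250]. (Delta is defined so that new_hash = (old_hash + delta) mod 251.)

Answer: 243

Derivation:
Delta formula: (val(new) - val(old)) * B^(n-1-k) mod M
  val('j') - val('g') = 10 - 7 = 3
  B^(n-1-k) = 3^4 mod 251 = 81
  Delta = 3 * 81 mod 251 = 243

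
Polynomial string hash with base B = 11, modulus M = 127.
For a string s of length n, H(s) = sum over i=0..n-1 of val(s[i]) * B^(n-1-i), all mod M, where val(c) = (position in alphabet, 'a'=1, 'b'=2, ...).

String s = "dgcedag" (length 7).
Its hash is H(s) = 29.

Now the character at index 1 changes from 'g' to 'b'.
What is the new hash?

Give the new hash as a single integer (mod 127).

val('g') = 7, val('b') = 2
Position k = 1, exponent = n-1-k = 5
B^5 mod M = 11^5 mod 127 = 15
Delta = (2 - 7) * 15 mod 127 = 52
New hash = (29 + 52) mod 127 = 81

Answer: 81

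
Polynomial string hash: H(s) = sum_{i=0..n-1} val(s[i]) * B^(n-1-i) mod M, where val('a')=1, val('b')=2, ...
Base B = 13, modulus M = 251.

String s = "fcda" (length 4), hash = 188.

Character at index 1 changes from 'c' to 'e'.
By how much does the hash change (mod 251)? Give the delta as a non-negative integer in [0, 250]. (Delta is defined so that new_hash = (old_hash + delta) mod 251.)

Delta formula: (val(new) - val(old)) * B^(n-1-k) mod M
  val('e') - val('c') = 5 - 3 = 2
  B^(n-1-k) = 13^2 mod 251 = 169
  Delta = 2 * 169 mod 251 = 87

Answer: 87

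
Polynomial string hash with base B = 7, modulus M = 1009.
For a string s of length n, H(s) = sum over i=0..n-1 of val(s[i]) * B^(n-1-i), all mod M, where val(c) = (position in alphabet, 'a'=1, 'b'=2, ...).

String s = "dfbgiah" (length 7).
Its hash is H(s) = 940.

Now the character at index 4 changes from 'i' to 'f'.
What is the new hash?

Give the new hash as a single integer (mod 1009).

Answer: 793

Derivation:
val('i') = 9, val('f') = 6
Position k = 4, exponent = n-1-k = 2
B^2 mod M = 7^2 mod 1009 = 49
Delta = (6 - 9) * 49 mod 1009 = 862
New hash = (940 + 862) mod 1009 = 793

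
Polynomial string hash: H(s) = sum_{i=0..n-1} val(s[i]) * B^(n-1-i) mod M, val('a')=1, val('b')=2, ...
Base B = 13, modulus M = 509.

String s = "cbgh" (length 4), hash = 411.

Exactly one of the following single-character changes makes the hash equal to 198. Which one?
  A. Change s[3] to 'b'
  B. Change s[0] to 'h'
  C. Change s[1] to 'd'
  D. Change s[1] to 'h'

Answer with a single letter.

Option A: s[3]='h'->'b', delta=(2-8)*13^0 mod 509 = 503, hash=411+503 mod 509 = 405
Option B: s[0]='c'->'h', delta=(8-3)*13^3 mod 509 = 296, hash=411+296 mod 509 = 198 <-- target
Option C: s[1]='b'->'d', delta=(4-2)*13^2 mod 509 = 338, hash=411+338 mod 509 = 240
Option D: s[1]='b'->'h', delta=(8-2)*13^2 mod 509 = 505, hash=411+505 mod 509 = 407

Answer: B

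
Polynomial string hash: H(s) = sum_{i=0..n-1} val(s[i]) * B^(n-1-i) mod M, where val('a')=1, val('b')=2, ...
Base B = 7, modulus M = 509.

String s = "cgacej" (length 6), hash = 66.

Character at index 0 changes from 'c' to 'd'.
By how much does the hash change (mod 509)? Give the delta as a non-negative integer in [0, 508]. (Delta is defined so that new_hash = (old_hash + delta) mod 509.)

Delta formula: (val(new) - val(old)) * B^(n-1-k) mod M
  val('d') - val('c') = 4 - 3 = 1
  B^(n-1-k) = 7^5 mod 509 = 10
  Delta = 1 * 10 mod 509 = 10

Answer: 10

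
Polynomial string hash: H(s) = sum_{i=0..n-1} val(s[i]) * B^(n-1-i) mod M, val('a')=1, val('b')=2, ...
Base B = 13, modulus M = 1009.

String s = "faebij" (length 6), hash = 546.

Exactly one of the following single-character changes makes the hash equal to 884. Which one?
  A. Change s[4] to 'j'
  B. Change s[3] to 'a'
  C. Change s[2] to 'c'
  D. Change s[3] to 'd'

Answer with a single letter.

Answer: D

Derivation:
Option A: s[4]='i'->'j', delta=(10-9)*13^1 mod 1009 = 13, hash=546+13 mod 1009 = 559
Option B: s[3]='b'->'a', delta=(1-2)*13^2 mod 1009 = 840, hash=546+840 mod 1009 = 377
Option C: s[2]='e'->'c', delta=(3-5)*13^3 mod 1009 = 651, hash=546+651 mod 1009 = 188
Option D: s[3]='b'->'d', delta=(4-2)*13^2 mod 1009 = 338, hash=546+338 mod 1009 = 884 <-- target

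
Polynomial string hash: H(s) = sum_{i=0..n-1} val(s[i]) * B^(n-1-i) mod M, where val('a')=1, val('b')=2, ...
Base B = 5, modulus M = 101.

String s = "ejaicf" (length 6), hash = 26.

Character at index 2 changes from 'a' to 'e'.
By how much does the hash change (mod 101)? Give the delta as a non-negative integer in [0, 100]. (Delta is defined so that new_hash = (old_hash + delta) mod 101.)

Delta formula: (val(new) - val(old)) * B^(n-1-k) mod M
  val('e') - val('a') = 5 - 1 = 4
  B^(n-1-k) = 5^3 mod 101 = 24
  Delta = 4 * 24 mod 101 = 96

Answer: 96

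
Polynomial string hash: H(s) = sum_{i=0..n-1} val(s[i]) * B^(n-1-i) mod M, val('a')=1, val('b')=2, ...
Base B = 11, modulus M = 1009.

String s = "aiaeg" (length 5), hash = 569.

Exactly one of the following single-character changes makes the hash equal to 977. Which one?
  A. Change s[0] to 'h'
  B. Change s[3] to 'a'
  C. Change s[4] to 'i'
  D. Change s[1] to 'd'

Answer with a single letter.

Answer: D

Derivation:
Option A: s[0]='a'->'h', delta=(8-1)*11^4 mod 1009 = 578, hash=569+578 mod 1009 = 138
Option B: s[3]='e'->'a', delta=(1-5)*11^1 mod 1009 = 965, hash=569+965 mod 1009 = 525
Option C: s[4]='g'->'i', delta=(9-7)*11^0 mod 1009 = 2, hash=569+2 mod 1009 = 571
Option D: s[1]='i'->'d', delta=(4-9)*11^3 mod 1009 = 408, hash=569+408 mod 1009 = 977 <-- target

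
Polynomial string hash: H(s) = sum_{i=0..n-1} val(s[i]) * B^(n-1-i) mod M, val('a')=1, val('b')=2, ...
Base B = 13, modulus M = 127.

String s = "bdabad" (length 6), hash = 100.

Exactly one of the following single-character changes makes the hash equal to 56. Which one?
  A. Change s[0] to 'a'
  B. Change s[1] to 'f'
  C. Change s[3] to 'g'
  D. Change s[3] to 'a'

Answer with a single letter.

Answer: C

Derivation:
Option A: s[0]='b'->'a', delta=(1-2)*13^5 mod 127 = 55, hash=100+55 mod 127 = 28
Option B: s[1]='d'->'f', delta=(6-4)*13^4 mod 127 = 99, hash=100+99 mod 127 = 72
Option C: s[3]='b'->'g', delta=(7-2)*13^2 mod 127 = 83, hash=100+83 mod 127 = 56 <-- target
Option D: s[3]='b'->'a', delta=(1-2)*13^2 mod 127 = 85, hash=100+85 mod 127 = 58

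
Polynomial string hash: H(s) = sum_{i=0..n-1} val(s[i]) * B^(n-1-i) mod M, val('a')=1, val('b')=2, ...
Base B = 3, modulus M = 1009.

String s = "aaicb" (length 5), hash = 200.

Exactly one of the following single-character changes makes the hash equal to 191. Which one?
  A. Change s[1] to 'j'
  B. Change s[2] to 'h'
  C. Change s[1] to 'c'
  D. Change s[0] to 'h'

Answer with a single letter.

Option A: s[1]='a'->'j', delta=(10-1)*3^3 mod 1009 = 243, hash=200+243 mod 1009 = 443
Option B: s[2]='i'->'h', delta=(8-9)*3^2 mod 1009 = 1000, hash=200+1000 mod 1009 = 191 <-- target
Option C: s[1]='a'->'c', delta=(3-1)*3^3 mod 1009 = 54, hash=200+54 mod 1009 = 254
Option D: s[0]='a'->'h', delta=(8-1)*3^4 mod 1009 = 567, hash=200+567 mod 1009 = 767

Answer: B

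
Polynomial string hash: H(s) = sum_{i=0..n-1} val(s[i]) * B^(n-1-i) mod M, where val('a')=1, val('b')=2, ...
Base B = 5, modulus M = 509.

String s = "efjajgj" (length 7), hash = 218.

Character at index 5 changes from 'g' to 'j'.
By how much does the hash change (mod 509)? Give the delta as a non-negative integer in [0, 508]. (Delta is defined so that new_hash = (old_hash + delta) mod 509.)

Answer: 15

Derivation:
Delta formula: (val(new) - val(old)) * B^(n-1-k) mod M
  val('j') - val('g') = 10 - 7 = 3
  B^(n-1-k) = 5^1 mod 509 = 5
  Delta = 3 * 5 mod 509 = 15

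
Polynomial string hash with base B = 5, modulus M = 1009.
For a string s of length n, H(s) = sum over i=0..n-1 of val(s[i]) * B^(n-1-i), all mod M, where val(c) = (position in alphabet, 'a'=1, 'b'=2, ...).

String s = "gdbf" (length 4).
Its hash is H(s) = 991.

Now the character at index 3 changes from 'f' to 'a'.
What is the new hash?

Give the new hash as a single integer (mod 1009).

Answer: 986

Derivation:
val('f') = 6, val('a') = 1
Position k = 3, exponent = n-1-k = 0
B^0 mod M = 5^0 mod 1009 = 1
Delta = (1 - 6) * 1 mod 1009 = 1004
New hash = (991 + 1004) mod 1009 = 986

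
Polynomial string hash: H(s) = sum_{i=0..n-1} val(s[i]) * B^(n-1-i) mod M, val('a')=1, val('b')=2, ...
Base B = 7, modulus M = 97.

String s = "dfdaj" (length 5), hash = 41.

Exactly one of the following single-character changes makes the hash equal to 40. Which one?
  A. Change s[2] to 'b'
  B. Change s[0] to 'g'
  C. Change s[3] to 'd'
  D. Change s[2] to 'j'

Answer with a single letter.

Option A: s[2]='d'->'b', delta=(2-4)*7^2 mod 97 = 96, hash=41+96 mod 97 = 40 <-- target
Option B: s[0]='d'->'g', delta=(7-4)*7^4 mod 97 = 25, hash=41+25 mod 97 = 66
Option C: s[3]='a'->'d', delta=(4-1)*7^1 mod 97 = 21, hash=41+21 mod 97 = 62
Option D: s[2]='d'->'j', delta=(10-4)*7^2 mod 97 = 3, hash=41+3 mod 97 = 44

Answer: A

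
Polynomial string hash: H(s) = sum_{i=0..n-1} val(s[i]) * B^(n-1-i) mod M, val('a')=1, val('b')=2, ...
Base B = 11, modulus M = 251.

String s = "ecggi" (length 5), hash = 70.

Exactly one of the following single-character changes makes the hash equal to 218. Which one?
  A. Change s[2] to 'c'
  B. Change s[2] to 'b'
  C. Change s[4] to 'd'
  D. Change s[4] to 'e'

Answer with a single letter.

Answer: B

Derivation:
Option A: s[2]='g'->'c', delta=(3-7)*11^2 mod 251 = 18, hash=70+18 mod 251 = 88
Option B: s[2]='g'->'b', delta=(2-7)*11^2 mod 251 = 148, hash=70+148 mod 251 = 218 <-- target
Option C: s[4]='i'->'d', delta=(4-9)*11^0 mod 251 = 246, hash=70+246 mod 251 = 65
Option D: s[4]='i'->'e', delta=(5-9)*11^0 mod 251 = 247, hash=70+247 mod 251 = 66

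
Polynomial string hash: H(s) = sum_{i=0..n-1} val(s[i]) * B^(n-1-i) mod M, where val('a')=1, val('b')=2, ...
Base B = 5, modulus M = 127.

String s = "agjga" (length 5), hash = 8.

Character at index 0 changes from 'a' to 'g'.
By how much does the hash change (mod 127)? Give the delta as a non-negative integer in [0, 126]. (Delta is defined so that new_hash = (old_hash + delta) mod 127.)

Answer: 67

Derivation:
Delta formula: (val(new) - val(old)) * B^(n-1-k) mod M
  val('g') - val('a') = 7 - 1 = 6
  B^(n-1-k) = 5^4 mod 127 = 117
  Delta = 6 * 117 mod 127 = 67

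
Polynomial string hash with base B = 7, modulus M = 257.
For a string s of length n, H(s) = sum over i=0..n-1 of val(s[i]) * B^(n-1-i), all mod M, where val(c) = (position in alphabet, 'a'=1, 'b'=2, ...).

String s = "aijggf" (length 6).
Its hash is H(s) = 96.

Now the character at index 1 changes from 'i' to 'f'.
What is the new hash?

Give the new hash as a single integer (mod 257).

Answer: 89

Derivation:
val('i') = 9, val('f') = 6
Position k = 1, exponent = n-1-k = 4
B^4 mod M = 7^4 mod 257 = 88
Delta = (6 - 9) * 88 mod 257 = 250
New hash = (96 + 250) mod 257 = 89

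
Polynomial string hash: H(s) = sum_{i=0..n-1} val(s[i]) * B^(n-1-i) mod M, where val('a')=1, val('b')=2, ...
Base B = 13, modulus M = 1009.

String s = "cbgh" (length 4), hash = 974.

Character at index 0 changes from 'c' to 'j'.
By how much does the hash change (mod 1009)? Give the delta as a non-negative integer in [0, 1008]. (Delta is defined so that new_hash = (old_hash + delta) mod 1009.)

Answer: 244

Derivation:
Delta formula: (val(new) - val(old)) * B^(n-1-k) mod M
  val('j') - val('c') = 10 - 3 = 7
  B^(n-1-k) = 13^3 mod 1009 = 179
  Delta = 7 * 179 mod 1009 = 244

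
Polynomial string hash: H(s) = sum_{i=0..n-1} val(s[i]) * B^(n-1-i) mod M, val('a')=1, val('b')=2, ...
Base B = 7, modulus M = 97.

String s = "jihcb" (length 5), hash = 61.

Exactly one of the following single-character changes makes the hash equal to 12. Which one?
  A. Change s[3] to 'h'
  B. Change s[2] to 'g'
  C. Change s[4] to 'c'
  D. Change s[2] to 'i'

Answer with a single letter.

Answer: B

Derivation:
Option A: s[3]='c'->'h', delta=(8-3)*7^1 mod 97 = 35, hash=61+35 mod 97 = 96
Option B: s[2]='h'->'g', delta=(7-8)*7^2 mod 97 = 48, hash=61+48 mod 97 = 12 <-- target
Option C: s[4]='b'->'c', delta=(3-2)*7^0 mod 97 = 1, hash=61+1 mod 97 = 62
Option D: s[2]='h'->'i', delta=(9-8)*7^2 mod 97 = 49, hash=61+49 mod 97 = 13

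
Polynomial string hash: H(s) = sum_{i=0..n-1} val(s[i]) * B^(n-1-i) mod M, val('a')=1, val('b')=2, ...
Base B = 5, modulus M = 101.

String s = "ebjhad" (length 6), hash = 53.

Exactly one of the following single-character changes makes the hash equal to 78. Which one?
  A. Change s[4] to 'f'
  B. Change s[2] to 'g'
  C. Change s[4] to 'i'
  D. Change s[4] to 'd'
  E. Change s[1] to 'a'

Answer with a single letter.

Option A: s[4]='a'->'f', delta=(6-1)*5^1 mod 101 = 25, hash=53+25 mod 101 = 78 <-- target
Option B: s[2]='j'->'g', delta=(7-10)*5^3 mod 101 = 29, hash=53+29 mod 101 = 82
Option C: s[4]='a'->'i', delta=(9-1)*5^1 mod 101 = 40, hash=53+40 mod 101 = 93
Option D: s[4]='a'->'d', delta=(4-1)*5^1 mod 101 = 15, hash=53+15 mod 101 = 68
Option E: s[1]='b'->'a', delta=(1-2)*5^4 mod 101 = 82, hash=53+82 mod 101 = 34

Answer: A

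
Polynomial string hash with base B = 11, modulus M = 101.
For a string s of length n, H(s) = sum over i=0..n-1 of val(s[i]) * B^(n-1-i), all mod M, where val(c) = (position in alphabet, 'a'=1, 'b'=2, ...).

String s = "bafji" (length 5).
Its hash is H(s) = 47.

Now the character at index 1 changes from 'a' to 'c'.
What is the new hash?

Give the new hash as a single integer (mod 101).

Answer: 83

Derivation:
val('a') = 1, val('c') = 3
Position k = 1, exponent = n-1-k = 3
B^3 mod M = 11^3 mod 101 = 18
Delta = (3 - 1) * 18 mod 101 = 36
New hash = (47 + 36) mod 101 = 83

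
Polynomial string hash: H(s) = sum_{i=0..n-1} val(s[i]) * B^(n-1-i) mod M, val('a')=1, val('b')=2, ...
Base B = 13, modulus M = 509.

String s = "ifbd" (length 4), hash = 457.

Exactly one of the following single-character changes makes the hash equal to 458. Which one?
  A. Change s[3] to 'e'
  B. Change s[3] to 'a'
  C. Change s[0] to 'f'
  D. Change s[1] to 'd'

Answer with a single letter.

Option A: s[3]='d'->'e', delta=(5-4)*13^0 mod 509 = 1, hash=457+1 mod 509 = 458 <-- target
Option B: s[3]='d'->'a', delta=(1-4)*13^0 mod 509 = 506, hash=457+506 mod 509 = 454
Option C: s[0]='i'->'f', delta=(6-9)*13^3 mod 509 = 26, hash=457+26 mod 509 = 483
Option D: s[1]='f'->'d', delta=(4-6)*13^2 mod 509 = 171, hash=457+171 mod 509 = 119

Answer: A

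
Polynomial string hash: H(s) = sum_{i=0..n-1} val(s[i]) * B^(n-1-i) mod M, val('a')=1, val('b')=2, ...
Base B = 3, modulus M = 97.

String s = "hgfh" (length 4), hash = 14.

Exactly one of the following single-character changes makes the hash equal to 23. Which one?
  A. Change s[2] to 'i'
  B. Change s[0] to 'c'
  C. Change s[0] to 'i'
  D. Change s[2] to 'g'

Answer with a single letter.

Option A: s[2]='f'->'i', delta=(9-6)*3^1 mod 97 = 9, hash=14+9 mod 97 = 23 <-- target
Option B: s[0]='h'->'c', delta=(3-8)*3^3 mod 97 = 59, hash=14+59 mod 97 = 73
Option C: s[0]='h'->'i', delta=(9-8)*3^3 mod 97 = 27, hash=14+27 mod 97 = 41
Option D: s[2]='f'->'g', delta=(7-6)*3^1 mod 97 = 3, hash=14+3 mod 97 = 17

Answer: A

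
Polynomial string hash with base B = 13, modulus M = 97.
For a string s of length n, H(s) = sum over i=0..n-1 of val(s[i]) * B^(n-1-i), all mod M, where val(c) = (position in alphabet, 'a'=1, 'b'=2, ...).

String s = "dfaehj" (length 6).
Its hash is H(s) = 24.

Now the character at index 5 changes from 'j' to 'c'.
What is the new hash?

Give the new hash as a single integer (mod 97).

Answer: 17

Derivation:
val('j') = 10, val('c') = 3
Position k = 5, exponent = n-1-k = 0
B^0 mod M = 13^0 mod 97 = 1
Delta = (3 - 10) * 1 mod 97 = 90
New hash = (24 + 90) mod 97 = 17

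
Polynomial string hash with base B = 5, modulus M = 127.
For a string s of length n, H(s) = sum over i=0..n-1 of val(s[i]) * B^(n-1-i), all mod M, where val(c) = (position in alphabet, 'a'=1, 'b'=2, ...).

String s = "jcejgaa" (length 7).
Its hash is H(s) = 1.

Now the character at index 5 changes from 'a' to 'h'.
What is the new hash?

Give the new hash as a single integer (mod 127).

Answer: 36

Derivation:
val('a') = 1, val('h') = 8
Position k = 5, exponent = n-1-k = 1
B^1 mod M = 5^1 mod 127 = 5
Delta = (8 - 1) * 5 mod 127 = 35
New hash = (1 + 35) mod 127 = 36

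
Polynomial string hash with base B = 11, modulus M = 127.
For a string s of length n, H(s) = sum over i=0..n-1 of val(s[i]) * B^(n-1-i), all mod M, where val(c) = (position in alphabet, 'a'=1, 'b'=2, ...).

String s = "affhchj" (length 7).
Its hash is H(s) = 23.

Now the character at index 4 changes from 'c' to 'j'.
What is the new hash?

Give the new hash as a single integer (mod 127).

val('c') = 3, val('j') = 10
Position k = 4, exponent = n-1-k = 2
B^2 mod M = 11^2 mod 127 = 121
Delta = (10 - 3) * 121 mod 127 = 85
New hash = (23 + 85) mod 127 = 108

Answer: 108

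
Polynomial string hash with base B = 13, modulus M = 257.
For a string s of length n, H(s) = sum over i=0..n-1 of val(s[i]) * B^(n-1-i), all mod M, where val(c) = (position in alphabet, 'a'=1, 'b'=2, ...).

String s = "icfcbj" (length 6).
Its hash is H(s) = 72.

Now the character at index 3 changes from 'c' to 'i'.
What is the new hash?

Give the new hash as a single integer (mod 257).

Answer: 58

Derivation:
val('c') = 3, val('i') = 9
Position k = 3, exponent = n-1-k = 2
B^2 mod M = 13^2 mod 257 = 169
Delta = (9 - 3) * 169 mod 257 = 243
New hash = (72 + 243) mod 257 = 58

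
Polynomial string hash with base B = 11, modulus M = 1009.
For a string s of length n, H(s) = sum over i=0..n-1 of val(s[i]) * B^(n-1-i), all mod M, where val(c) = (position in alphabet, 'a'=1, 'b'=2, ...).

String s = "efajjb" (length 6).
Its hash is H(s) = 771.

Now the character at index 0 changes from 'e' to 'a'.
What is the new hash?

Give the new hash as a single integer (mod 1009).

val('e') = 5, val('a') = 1
Position k = 0, exponent = n-1-k = 5
B^5 mod M = 11^5 mod 1009 = 620
Delta = (1 - 5) * 620 mod 1009 = 547
New hash = (771 + 547) mod 1009 = 309

Answer: 309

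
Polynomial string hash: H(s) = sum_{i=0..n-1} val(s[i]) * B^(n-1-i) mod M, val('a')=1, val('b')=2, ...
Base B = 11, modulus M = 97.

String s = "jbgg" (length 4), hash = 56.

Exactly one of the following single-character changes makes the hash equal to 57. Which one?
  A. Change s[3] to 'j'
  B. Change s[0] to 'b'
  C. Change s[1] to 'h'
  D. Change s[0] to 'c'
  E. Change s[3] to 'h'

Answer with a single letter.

Answer: E

Derivation:
Option A: s[3]='g'->'j', delta=(10-7)*11^0 mod 97 = 3, hash=56+3 mod 97 = 59
Option B: s[0]='j'->'b', delta=(2-10)*11^3 mod 97 = 22, hash=56+22 mod 97 = 78
Option C: s[1]='b'->'h', delta=(8-2)*11^2 mod 97 = 47, hash=56+47 mod 97 = 6
Option D: s[0]='j'->'c', delta=(3-10)*11^3 mod 97 = 92, hash=56+92 mod 97 = 51
Option E: s[3]='g'->'h', delta=(8-7)*11^0 mod 97 = 1, hash=56+1 mod 97 = 57 <-- target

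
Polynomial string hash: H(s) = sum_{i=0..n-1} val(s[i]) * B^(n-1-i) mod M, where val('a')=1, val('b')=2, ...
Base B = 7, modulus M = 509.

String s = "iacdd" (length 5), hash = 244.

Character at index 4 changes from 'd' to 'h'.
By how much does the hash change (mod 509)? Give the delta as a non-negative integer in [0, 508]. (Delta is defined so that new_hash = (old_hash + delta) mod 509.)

Delta formula: (val(new) - val(old)) * B^(n-1-k) mod M
  val('h') - val('d') = 8 - 4 = 4
  B^(n-1-k) = 7^0 mod 509 = 1
  Delta = 4 * 1 mod 509 = 4

Answer: 4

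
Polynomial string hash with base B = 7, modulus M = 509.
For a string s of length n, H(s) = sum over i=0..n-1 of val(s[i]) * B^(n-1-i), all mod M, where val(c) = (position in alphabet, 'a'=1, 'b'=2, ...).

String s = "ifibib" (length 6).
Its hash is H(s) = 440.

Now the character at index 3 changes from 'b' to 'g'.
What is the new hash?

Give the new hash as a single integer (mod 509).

Answer: 176

Derivation:
val('b') = 2, val('g') = 7
Position k = 3, exponent = n-1-k = 2
B^2 mod M = 7^2 mod 509 = 49
Delta = (7 - 2) * 49 mod 509 = 245
New hash = (440 + 245) mod 509 = 176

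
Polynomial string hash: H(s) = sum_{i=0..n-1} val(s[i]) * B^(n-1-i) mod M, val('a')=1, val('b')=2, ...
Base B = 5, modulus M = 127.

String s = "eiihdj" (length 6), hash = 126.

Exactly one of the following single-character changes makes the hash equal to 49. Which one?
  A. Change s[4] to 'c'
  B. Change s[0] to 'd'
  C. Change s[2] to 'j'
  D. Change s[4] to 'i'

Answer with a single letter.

Option A: s[4]='d'->'c', delta=(3-4)*5^1 mod 127 = 122, hash=126+122 mod 127 = 121
Option B: s[0]='e'->'d', delta=(4-5)*5^5 mod 127 = 50, hash=126+50 mod 127 = 49 <-- target
Option C: s[2]='i'->'j', delta=(10-9)*5^3 mod 127 = 125, hash=126+125 mod 127 = 124
Option D: s[4]='d'->'i', delta=(9-4)*5^1 mod 127 = 25, hash=126+25 mod 127 = 24

Answer: B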